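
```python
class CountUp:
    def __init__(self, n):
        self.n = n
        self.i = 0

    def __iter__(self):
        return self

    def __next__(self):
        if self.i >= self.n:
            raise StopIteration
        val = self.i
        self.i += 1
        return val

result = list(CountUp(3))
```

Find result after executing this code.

Step 1: CountUp(3) creates an iterator counting 0 to 2.
Step 2: list() consumes all values: [0, 1, 2].
Therefore result = [0, 1, 2].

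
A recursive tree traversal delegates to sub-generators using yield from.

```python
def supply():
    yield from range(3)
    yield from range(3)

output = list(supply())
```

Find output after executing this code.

Step 1: Trace yields in order:
  yield 0
  yield 1
  yield 2
  yield 0
  yield 1
  yield 2
Therefore output = [0, 1, 2, 0, 1, 2].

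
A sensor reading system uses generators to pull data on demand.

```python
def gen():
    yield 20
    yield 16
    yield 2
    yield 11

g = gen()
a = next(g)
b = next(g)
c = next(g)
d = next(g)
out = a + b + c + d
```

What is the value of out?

Step 1: Create generator and consume all values:
  a = next(g) = 20
  b = next(g) = 16
  c = next(g) = 2
  d = next(g) = 11
Step 2: out = 20 + 16 + 2 + 11 = 49.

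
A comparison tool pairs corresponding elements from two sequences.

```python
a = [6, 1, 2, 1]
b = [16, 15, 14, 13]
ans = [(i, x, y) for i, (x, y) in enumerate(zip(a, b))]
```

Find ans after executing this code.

Step 1: enumerate(zip(a, b)) gives index with paired elements:
  i=0: (6, 16)
  i=1: (1, 15)
  i=2: (2, 14)
  i=3: (1, 13)
Therefore ans = [(0, 6, 16), (1, 1, 15), (2, 2, 14), (3, 1, 13)].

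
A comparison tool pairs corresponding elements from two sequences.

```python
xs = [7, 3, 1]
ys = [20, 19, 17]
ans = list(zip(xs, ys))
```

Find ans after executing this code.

Step 1: zip pairs elements at same index:
  Index 0: (7, 20)
  Index 1: (3, 19)
  Index 2: (1, 17)
Therefore ans = [(7, 20), (3, 19), (1, 17)].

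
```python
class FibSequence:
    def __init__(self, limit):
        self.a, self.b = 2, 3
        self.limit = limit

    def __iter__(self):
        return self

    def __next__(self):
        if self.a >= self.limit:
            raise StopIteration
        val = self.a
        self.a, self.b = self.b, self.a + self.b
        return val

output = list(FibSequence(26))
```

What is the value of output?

Step 1: Fibonacci-like sequence (a=2, b=3) until >= 26:
  Yield 2, then a,b = 3,5
  Yield 3, then a,b = 5,8
  Yield 5, then a,b = 8,13
  Yield 8, then a,b = 13,21
  Yield 13, then a,b = 21,34
  Yield 21, then a,b = 34,55
Step 2: 34 >= 26, stop.
Therefore output = [2, 3, 5, 8, 13, 21].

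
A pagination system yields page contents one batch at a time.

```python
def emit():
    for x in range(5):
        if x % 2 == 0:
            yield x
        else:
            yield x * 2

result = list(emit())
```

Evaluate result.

Step 1: For each x in range(5), yield x if even, else x*2:
  x=0 (even): yield 0
  x=1 (odd): yield 1*2 = 2
  x=2 (even): yield 2
  x=3 (odd): yield 3*2 = 6
  x=4 (even): yield 4
Therefore result = [0, 2, 2, 6, 4].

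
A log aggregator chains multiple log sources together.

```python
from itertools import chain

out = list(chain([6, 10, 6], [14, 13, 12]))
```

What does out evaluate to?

Step 1: chain() concatenates iterables: [6, 10, 6] + [14, 13, 12].
Therefore out = [6, 10, 6, 14, 13, 12].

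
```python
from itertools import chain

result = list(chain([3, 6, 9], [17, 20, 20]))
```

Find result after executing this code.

Step 1: chain() concatenates iterables: [3, 6, 9] + [17, 20, 20].
Therefore result = [3, 6, 9, 17, 20, 20].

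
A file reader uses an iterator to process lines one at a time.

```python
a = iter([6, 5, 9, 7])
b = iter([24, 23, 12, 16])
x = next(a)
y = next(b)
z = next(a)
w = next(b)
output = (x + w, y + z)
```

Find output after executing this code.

Step 1: a iterates [6, 5, 9, 7], b iterates [24, 23, 12, 16].
Step 2: x = next(a) = 6, y = next(b) = 24.
Step 3: z = next(a) = 5, w = next(b) = 23.
Step 4: output = (6 + 23, 24 + 5) = (29, 29).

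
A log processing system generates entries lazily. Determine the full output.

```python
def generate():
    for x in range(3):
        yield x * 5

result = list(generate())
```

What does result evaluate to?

Step 1: For each x in range(3), yield x * 5:
  x=0: yield 0 * 5 = 0
  x=1: yield 1 * 5 = 5
  x=2: yield 2 * 5 = 10
Therefore result = [0, 5, 10].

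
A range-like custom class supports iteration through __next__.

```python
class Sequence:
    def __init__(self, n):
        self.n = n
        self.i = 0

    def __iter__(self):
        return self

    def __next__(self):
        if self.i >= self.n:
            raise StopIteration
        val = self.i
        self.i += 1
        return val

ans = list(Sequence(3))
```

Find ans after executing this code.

Step 1: Sequence(3) creates an iterator counting 0 to 2.
Step 2: list() consumes all values: [0, 1, 2].
Therefore ans = [0, 1, 2].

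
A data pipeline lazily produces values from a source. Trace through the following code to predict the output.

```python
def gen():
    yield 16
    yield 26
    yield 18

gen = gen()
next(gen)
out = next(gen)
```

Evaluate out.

Step 1: gen() creates a generator.
Step 2: next(gen) yields 16 (consumed and discarded).
Step 3: next(gen) yields 26, assigned to out.
Therefore out = 26.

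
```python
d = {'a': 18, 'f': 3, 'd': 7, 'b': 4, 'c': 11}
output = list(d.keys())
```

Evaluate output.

Step 1: d.keys() returns the dictionary keys in insertion order.
Therefore output = ['a', 'f', 'd', 'b', 'c'].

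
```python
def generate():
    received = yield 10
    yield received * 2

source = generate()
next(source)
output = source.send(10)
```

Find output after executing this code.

Step 1: next(source) advances to first yield, producing 10.
Step 2: send(10) resumes, received = 10.
Step 3: yield received * 2 = 10 * 2 = 20.
Therefore output = 20.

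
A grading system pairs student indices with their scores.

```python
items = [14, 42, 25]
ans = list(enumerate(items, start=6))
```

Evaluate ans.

Step 1: enumerate with start=6:
  (6, 14)
  (7, 42)
  (8, 25)
Therefore ans = [(6, 14), (7, 42), (8, 25)].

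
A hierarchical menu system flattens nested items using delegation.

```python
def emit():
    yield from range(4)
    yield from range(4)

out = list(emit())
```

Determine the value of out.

Step 1: Trace yields in order:
  yield 0
  yield 1
  yield 2
  yield 3
  yield 0
  yield 1
  yield 2
  yield 3
Therefore out = [0, 1, 2, 3, 0, 1, 2, 3].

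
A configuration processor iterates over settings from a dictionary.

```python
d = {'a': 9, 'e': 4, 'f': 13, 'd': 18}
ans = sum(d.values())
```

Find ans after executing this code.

Step 1: d.values() = [9, 4, 13, 18].
Step 2: sum = 44.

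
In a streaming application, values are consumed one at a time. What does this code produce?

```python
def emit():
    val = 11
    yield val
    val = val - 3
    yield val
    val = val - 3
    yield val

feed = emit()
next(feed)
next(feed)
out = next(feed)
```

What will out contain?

Step 1: Trace through generator execution:
  Yield 1: val starts at 11, yield 11
  Yield 2: val = 11 - 3 = 8, yield 8
  Yield 3: val = 8 - 3 = 5, yield 5
Step 2: First next() gets 11, second next() gets the second value, third next() yields 5.
Therefore out = 5.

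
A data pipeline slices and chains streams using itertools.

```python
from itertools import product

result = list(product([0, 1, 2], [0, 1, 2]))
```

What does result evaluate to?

Step 1: product([0, 1, 2], [0, 1, 2]) gives all pairs:
  (0, 0)
  (0, 1)
  (0, 2)
  (1, 0)
  (1, 1)
  (1, 2)
  (2, 0)
  (2, 1)
  (2, 2)
Therefore result = [(0, 0), (0, 1), (0, 2), (1, 0), (1, 1), (1, 2), (2, 0), (2, 1), (2, 2)].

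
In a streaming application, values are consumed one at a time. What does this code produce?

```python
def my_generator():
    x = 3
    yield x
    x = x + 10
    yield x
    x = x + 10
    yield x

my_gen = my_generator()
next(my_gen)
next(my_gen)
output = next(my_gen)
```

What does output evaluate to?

Step 1: Trace through generator execution:
  Yield 1: x starts at 3, yield 3
  Yield 2: x = 3 + 10 = 13, yield 13
  Yield 3: x = 13 + 10 = 23, yield 23
Step 2: First next() gets 3, second next() gets the second value, third next() yields 23.
Therefore output = 23.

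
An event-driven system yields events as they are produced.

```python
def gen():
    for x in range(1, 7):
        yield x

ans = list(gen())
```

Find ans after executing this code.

Step 1: The generator yields each value from range(1, 7).
Step 2: list() consumes all yields: [1, 2, 3, 4, 5, 6].
Therefore ans = [1, 2, 3, 4, 5, 6].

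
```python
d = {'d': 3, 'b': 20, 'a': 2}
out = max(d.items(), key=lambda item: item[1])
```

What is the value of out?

Step 1: Find item with maximum value:
  ('d', 3)
  ('b', 20)
  ('a', 2)
Step 2: Maximum value is 20 at key 'b'.
Therefore out = ('b', 20).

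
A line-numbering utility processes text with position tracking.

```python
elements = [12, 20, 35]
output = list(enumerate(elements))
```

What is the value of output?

Step 1: enumerate pairs each element with its index:
  (0, 12)
  (1, 20)
  (2, 35)
Therefore output = [(0, 12), (1, 20), (2, 35)].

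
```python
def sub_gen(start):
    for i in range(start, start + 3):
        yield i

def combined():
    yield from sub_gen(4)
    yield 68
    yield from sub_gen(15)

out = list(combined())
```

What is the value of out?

Step 1: combined() delegates to sub_gen(4):
  yield 4
  yield 5
  yield 6
Step 2: yield 68
Step 3: Delegates to sub_gen(15):
  yield 15
  yield 16
  yield 17
Therefore out = [4, 5, 6, 68, 15, 16, 17].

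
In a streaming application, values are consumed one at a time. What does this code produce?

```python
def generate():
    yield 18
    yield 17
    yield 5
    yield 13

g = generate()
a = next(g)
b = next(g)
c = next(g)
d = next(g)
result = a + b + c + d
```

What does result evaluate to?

Step 1: Create generator and consume all values:
  a = next(g) = 18
  b = next(g) = 17
  c = next(g) = 5
  d = next(g) = 13
Step 2: result = 18 + 17 + 5 + 13 = 53.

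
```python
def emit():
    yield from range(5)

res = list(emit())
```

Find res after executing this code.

Step 1: yield from delegates to the iterable, yielding each element.
Step 2: Collected values: [0, 1, 2, 3, 4].
Therefore res = [0, 1, 2, 3, 4].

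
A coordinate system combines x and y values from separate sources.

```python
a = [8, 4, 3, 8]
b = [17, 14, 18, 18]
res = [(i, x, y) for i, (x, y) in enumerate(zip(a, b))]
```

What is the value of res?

Step 1: enumerate(zip(a, b)) gives index with paired elements:
  i=0: (8, 17)
  i=1: (4, 14)
  i=2: (3, 18)
  i=3: (8, 18)
Therefore res = [(0, 8, 17), (1, 4, 14), (2, 3, 18), (3, 8, 18)].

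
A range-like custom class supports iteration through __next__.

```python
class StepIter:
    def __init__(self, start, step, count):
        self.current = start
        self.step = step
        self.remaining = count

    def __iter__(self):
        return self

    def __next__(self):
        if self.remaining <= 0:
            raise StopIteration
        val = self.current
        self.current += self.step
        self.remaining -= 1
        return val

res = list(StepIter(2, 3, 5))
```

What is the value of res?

Step 1: StepIter starts at 2, increments by 3, for 5 steps:
  Yield 2, then current += 3
  Yield 5, then current += 3
  Yield 8, then current += 3
  Yield 11, then current += 3
  Yield 14, then current += 3
Therefore res = [2, 5, 8, 11, 14].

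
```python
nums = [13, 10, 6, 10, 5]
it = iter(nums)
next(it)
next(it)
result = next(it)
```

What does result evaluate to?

Step 1: Create iterator over [13, 10, 6, 10, 5].
Step 2: next() consumes 13.
Step 3: next() consumes 10.
Step 4: next() returns 6.
Therefore result = 6.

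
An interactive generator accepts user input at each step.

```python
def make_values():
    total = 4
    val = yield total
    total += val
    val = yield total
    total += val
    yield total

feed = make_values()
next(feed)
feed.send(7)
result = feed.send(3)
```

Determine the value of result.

Step 1: next() -> yield total=4.
Step 2: send(7) -> val=7, total = 4+7 = 11, yield 11.
Step 3: send(3) -> val=3, total = 11+3 = 14, yield 14.
Therefore result = 14.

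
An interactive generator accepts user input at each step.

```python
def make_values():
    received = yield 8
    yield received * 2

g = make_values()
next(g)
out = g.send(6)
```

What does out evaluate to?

Step 1: next(g) advances to first yield, producing 8.
Step 2: send(6) resumes, received = 6.
Step 3: yield received * 2 = 6 * 2 = 12.
Therefore out = 12.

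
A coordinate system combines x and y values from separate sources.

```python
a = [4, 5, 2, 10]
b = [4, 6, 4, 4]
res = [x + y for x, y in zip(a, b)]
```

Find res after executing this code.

Step 1: Add corresponding elements:
  4 + 4 = 8
  5 + 6 = 11
  2 + 4 = 6
  10 + 4 = 14
Therefore res = [8, 11, 6, 14].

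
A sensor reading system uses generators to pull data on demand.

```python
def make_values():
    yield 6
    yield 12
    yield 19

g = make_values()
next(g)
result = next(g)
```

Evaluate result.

Step 1: make_values() creates a generator.
Step 2: next(g) yields 6 (consumed and discarded).
Step 3: next(g) yields 12, assigned to result.
Therefore result = 12.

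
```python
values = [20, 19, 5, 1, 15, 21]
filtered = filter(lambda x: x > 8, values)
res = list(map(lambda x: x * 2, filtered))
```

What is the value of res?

Step 1: Filter values for elements > 8:
  20: kept
  19: kept
  5: removed
  1: removed
  15: kept
  21: kept
Step 2: Map x * 2 on filtered [20, 19, 15, 21]:
  20 -> 40
  19 -> 38
  15 -> 30
  21 -> 42
Therefore res = [40, 38, 30, 42].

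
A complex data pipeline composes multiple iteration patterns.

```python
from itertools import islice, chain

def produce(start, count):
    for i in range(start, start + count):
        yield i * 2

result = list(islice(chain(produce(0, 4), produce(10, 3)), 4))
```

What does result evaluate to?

Step 1: produce(0, 4) yields [0, 2, 4, 6].
Step 2: produce(10, 3) yields [20, 22, 24].
Step 3: chain concatenates: [0, 2, 4, 6, 20, 22, 24].
Step 4: islice takes first 4: [0, 2, 4, 6].
Therefore result = [0, 2, 4, 6].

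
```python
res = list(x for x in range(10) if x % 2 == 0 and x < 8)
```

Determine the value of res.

Step 1: Filter range(10) where x % 2 == 0 and x < 8:
  x=0: both conditions met, included
  x=1: excluded (1 % 2 != 0)
  x=2: both conditions met, included
  x=3: excluded (3 % 2 != 0)
  x=4: both conditions met, included
  x=5: excluded (5 % 2 != 0)
  x=6: both conditions met, included
  x=7: excluded (7 % 2 != 0)
  x=8: excluded (8 >= 8)
  x=9: excluded (9 % 2 != 0, 9 >= 8)
Therefore res = [0, 2, 4, 6].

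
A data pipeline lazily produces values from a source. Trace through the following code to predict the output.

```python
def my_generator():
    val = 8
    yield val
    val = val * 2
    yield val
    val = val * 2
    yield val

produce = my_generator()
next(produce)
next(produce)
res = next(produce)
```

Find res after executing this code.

Step 1: Trace through generator execution:
  Yield 1: val starts at 8, yield 8
  Yield 2: val = 8 * 2 = 16, yield 16
  Yield 3: val = 16 * 2 = 32, yield 32
Step 2: First next() gets 8, second next() gets the second value, third next() yields 32.
Therefore res = 32.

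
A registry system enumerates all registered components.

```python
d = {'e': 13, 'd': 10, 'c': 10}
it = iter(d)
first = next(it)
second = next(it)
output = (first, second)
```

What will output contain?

Step 1: iter(d) iterates over keys: ['e', 'd', 'c'].
Step 2: first = next(it) = 'e', second = next(it) = 'd'.
Therefore output = ('e', 'd').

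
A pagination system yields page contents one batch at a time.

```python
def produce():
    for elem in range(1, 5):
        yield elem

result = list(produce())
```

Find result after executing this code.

Step 1: The generator yields each value from range(1, 5).
Step 2: list() consumes all yields: [1, 2, 3, 4].
Therefore result = [1, 2, 3, 4].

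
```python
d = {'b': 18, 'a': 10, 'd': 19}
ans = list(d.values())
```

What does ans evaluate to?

Step 1: d.values() returns the dictionary values in insertion order.
Therefore ans = [18, 10, 19].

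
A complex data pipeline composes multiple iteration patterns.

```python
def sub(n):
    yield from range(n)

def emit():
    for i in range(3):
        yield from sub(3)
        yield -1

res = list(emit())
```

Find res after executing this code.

Step 1: For each i in range(3):
  i=0: yield from sub(3) -> [0, 1, 2], then yield -1
  i=1: yield from sub(3) -> [0, 1, 2], then yield -1
  i=2: yield from sub(3) -> [0, 1, 2], then yield -1
Therefore res = [0, 1, 2, -1, 0, 1, 2, -1, 0, 1, 2, -1].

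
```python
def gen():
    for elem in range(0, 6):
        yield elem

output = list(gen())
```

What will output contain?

Step 1: The generator yields each value from range(0, 6).
Step 2: list() consumes all yields: [0, 1, 2, 3, 4, 5].
Therefore output = [0, 1, 2, 3, 4, 5].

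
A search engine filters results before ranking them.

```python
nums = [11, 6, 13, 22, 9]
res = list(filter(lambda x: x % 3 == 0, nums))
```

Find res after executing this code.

Step 1: Filter elements divisible by 3:
  11 % 3 = 2: removed
  6 % 3 = 0: kept
  13 % 3 = 1: removed
  22 % 3 = 1: removed
  9 % 3 = 0: kept
Therefore res = [6, 9].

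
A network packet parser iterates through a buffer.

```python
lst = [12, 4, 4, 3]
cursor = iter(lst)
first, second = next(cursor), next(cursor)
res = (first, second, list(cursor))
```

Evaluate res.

Step 1: Create iterator over [12, 4, 4, 3].
Step 2: first = 12, second = 4.
Step 3: Remaining elements: [4, 3].
Therefore res = (12, 4, [4, 3]).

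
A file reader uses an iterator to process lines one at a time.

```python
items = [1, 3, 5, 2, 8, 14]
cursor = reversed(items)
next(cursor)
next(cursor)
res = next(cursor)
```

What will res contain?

Step 1: reversed([1, 3, 5, 2, 8, 14]) gives iterator: [14, 8, 2, 5, 3, 1].
Step 2: First next() = 14, second next() = 8.
Step 3: Third next() = 2.
Therefore res = 2.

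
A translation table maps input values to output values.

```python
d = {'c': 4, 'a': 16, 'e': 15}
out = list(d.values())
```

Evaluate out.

Step 1: d.values() returns the dictionary values in insertion order.
Therefore out = [4, 16, 15].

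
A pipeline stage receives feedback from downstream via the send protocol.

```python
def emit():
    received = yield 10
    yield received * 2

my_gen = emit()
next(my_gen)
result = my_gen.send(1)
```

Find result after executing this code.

Step 1: next(my_gen) advances to first yield, producing 10.
Step 2: send(1) resumes, received = 1.
Step 3: yield received * 2 = 1 * 2 = 2.
Therefore result = 2.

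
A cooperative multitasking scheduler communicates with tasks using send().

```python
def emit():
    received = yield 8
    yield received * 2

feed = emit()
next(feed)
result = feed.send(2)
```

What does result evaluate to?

Step 1: next(feed) advances to first yield, producing 8.
Step 2: send(2) resumes, received = 2.
Step 3: yield received * 2 = 2 * 2 = 4.
Therefore result = 4.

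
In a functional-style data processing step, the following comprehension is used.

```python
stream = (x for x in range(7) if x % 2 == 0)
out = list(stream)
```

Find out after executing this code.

Step 1: Filter range(7) keeping only even values:
  x=0: even, included
  x=1: odd, excluded
  x=2: even, included
  x=3: odd, excluded
  x=4: even, included
  x=5: odd, excluded
  x=6: even, included
Therefore out = [0, 2, 4, 6].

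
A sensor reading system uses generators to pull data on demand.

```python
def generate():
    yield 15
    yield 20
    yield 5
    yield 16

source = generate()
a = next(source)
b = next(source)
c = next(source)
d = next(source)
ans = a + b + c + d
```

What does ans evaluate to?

Step 1: Create generator and consume all values:
  a = next(source) = 15
  b = next(source) = 20
  c = next(source) = 5
  d = next(source) = 16
Step 2: ans = 15 + 20 + 5 + 16 = 56.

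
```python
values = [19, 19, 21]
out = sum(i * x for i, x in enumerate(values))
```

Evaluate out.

Step 1: Compute i * x for each (i, x) in enumerate([19, 19, 21]):
  i=0, x=19: 0*19 = 0
  i=1, x=19: 1*19 = 19
  i=2, x=21: 2*21 = 42
Step 2: sum = 0 + 19 + 42 = 61.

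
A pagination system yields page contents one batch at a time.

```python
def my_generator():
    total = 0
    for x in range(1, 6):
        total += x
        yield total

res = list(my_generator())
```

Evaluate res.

Step 1: Generator accumulates running sum:
  x=1: total = 1, yield 1
  x=2: total = 3, yield 3
  x=3: total = 6, yield 6
  x=4: total = 10, yield 10
  x=5: total = 15, yield 15
Therefore res = [1, 3, 6, 10, 15].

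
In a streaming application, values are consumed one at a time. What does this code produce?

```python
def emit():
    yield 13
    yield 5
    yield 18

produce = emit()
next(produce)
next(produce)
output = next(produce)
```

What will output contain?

Step 1: emit() creates a generator.
Step 2: next(produce) yields 13 (consumed and discarded).
Step 3: next(produce) yields 5 (consumed and discarded).
Step 4: next(produce) yields 18, assigned to output.
Therefore output = 18.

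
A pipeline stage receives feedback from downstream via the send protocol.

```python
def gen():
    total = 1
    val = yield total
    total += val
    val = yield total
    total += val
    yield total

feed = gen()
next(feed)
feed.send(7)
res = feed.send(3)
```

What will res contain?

Step 1: next() -> yield total=1.
Step 2: send(7) -> val=7, total = 1+7 = 8, yield 8.
Step 3: send(3) -> val=3, total = 8+3 = 11, yield 11.
Therefore res = 11.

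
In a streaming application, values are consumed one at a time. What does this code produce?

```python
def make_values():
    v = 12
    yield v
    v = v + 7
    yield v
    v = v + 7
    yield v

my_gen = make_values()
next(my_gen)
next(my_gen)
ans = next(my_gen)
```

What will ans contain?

Step 1: Trace through generator execution:
  Yield 1: v starts at 12, yield 12
  Yield 2: v = 12 + 7 = 19, yield 19
  Yield 3: v = 19 + 7 = 26, yield 26
Step 2: First next() gets 12, second next() gets the second value, third next() yields 26.
Therefore ans = 26.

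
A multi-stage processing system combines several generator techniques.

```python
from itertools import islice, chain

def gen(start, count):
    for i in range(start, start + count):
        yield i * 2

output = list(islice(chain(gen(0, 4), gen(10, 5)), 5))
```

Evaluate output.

Step 1: gen(0, 4) yields [0, 2, 4, 6].
Step 2: gen(10, 5) yields [20, 22, 24, 26, 28].
Step 3: chain concatenates: [0, 2, 4, 6, 20, 22, 24, 26, 28].
Step 4: islice takes first 5: [0, 2, 4, 6, 20].
Therefore output = [0, 2, 4, 6, 20].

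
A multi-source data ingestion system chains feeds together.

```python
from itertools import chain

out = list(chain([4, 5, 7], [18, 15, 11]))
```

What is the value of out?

Step 1: chain() concatenates iterables: [4, 5, 7] + [18, 15, 11].
Therefore out = [4, 5, 7, 18, 15, 11].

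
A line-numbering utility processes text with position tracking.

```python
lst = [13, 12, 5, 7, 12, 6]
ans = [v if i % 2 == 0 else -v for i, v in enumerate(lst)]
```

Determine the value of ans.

Step 1: For each (i, v), keep v if i is even, negate if odd:
  i=0 (even): keep 13
  i=1 (odd): negate to -12
  i=2 (even): keep 5
  i=3 (odd): negate to -7
  i=4 (even): keep 12
  i=5 (odd): negate to -6
Therefore ans = [13, -12, 5, -7, 12, -6].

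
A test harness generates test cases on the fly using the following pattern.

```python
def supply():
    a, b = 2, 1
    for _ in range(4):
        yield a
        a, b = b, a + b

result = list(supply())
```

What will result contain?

Step 1: Fibonacci-like sequence starting with a=2, b=1:
  Iteration 1: yield a=2, then a,b = 1,3
  Iteration 2: yield a=1, then a,b = 3,4
  Iteration 3: yield a=3, then a,b = 4,7
  Iteration 4: yield a=4, then a,b = 7,11
Therefore result = [2, 1, 3, 4].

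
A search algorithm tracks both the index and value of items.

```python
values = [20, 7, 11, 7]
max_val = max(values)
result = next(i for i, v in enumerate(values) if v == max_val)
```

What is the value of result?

Step 1: max([20, 7, 11, 7]) = 20.
Step 2: Find first index where value == 20:
  Index 0: 20 == 20, found!
Therefore result = 0.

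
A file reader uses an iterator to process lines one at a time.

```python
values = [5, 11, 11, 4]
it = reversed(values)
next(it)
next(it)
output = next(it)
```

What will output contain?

Step 1: reversed([5, 11, 11, 4]) gives iterator: [4, 11, 11, 5].
Step 2: First next() = 4, second next() = 11.
Step 3: Third next() = 11.
Therefore output = 11.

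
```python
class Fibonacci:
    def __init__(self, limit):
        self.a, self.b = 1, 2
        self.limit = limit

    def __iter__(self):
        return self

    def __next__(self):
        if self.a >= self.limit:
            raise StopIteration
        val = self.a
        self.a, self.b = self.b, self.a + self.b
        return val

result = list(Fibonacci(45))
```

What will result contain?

Step 1: Fibonacci-like sequence (a=1, b=2) until >= 45:
  Yield 1, then a,b = 2,3
  Yield 2, then a,b = 3,5
  Yield 3, then a,b = 5,8
  Yield 5, then a,b = 8,13
  Yield 8, then a,b = 13,21
  Yield 13, then a,b = 21,34
  Yield 21, then a,b = 34,55
  Yield 34, then a,b = 55,89
Step 2: 55 >= 45, stop.
Therefore result = [1, 2, 3, 5, 8, 13, 21, 34].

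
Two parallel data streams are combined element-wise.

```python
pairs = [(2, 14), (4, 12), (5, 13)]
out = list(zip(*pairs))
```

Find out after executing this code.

Step 1: zip(*pairs) transposes: unzips [(2, 14), (4, 12), (5, 13)] into separate sequences.
Step 2: First elements: (2, 4, 5), second elements: (14, 12, 13).
Therefore out = [(2, 4, 5), (14, 12, 13)].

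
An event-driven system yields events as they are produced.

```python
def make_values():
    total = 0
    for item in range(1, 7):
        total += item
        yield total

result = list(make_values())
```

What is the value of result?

Step 1: Generator accumulates running sum:
  item=1: total = 1, yield 1
  item=2: total = 3, yield 3
  item=3: total = 6, yield 6
  item=4: total = 10, yield 10
  item=5: total = 15, yield 15
  item=6: total = 21, yield 21
Therefore result = [1, 3, 6, 10, 15, 21].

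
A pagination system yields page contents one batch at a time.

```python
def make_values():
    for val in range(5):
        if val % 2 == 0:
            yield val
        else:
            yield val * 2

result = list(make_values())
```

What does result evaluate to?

Step 1: For each val in range(5), yield val if even, else val*2:
  val=0 (even): yield 0
  val=1 (odd): yield 1*2 = 2
  val=2 (even): yield 2
  val=3 (odd): yield 3*2 = 6
  val=4 (even): yield 4
Therefore result = [0, 2, 2, 6, 4].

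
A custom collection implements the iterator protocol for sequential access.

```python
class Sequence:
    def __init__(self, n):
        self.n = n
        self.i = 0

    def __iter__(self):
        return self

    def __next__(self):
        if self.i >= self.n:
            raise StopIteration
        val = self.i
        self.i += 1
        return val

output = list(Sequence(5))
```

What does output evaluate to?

Step 1: Sequence(5) creates an iterator counting 0 to 4.
Step 2: list() consumes all values: [0, 1, 2, 3, 4].
Therefore output = [0, 1, 2, 3, 4].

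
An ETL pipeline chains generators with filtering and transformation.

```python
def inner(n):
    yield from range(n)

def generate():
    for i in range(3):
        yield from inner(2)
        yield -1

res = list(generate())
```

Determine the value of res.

Step 1: For each i in range(3):
  i=0: yield from inner(2) -> [0, 1], then yield -1
  i=1: yield from inner(2) -> [0, 1], then yield -1
  i=2: yield from inner(2) -> [0, 1], then yield -1
Therefore res = [0, 1, -1, 0, 1, -1, 0, 1, -1].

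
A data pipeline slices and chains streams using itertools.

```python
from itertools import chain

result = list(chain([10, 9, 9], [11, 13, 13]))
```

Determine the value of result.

Step 1: chain() concatenates iterables: [10, 9, 9] + [11, 13, 13].
Therefore result = [10, 9, 9, 11, 13, 13].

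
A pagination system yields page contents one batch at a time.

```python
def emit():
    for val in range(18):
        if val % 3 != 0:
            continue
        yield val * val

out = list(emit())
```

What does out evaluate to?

Step 1: Only yield val**2 when val is divisible by 3:
  val=0: 0 % 3 == 0, yield 0**2 = 0
  val=3: 3 % 3 == 0, yield 3**2 = 9
  val=6: 6 % 3 == 0, yield 6**2 = 36
  val=9: 9 % 3 == 0, yield 9**2 = 81
  val=12: 12 % 3 == 0, yield 12**2 = 144
  val=15: 15 % 3 == 0, yield 15**2 = 225
Therefore out = [0, 9, 36, 81, 144, 225].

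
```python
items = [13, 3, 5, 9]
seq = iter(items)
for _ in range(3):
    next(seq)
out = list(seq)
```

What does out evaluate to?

Step 1: Create iterator over [13, 3, 5, 9].
Step 2: Advance 3 positions (consuming [13, 3, 5]).
Step 3: list() collects remaining elements: [9].
Therefore out = [9].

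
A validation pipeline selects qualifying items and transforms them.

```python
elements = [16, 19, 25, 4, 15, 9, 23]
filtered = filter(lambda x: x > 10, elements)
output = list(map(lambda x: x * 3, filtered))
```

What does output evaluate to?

Step 1: Filter elements for elements > 10:
  16: kept
  19: kept
  25: kept
  4: removed
  15: kept
  9: removed
  23: kept
Step 2: Map x * 3 on filtered [16, 19, 25, 15, 23]:
  16 -> 48
  19 -> 57
  25 -> 75
  15 -> 45
  23 -> 69
Therefore output = [48, 57, 75, 45, 69].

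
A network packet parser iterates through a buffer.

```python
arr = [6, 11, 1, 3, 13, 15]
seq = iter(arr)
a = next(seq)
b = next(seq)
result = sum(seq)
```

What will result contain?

Step 1: Create iterator over [6, 11, 1, 3, 13, 15].
Step 2: a = next() = 6, b = next() = 11.
Step 3: sum() of remaining [1, 3, 13, 15] = 32.
Therefore result = 32.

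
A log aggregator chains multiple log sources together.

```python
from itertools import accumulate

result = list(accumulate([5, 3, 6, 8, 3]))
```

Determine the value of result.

Step 1: accumulate computes running sums:
  + 5 = 5
  + 3 = 8
  + 6 = 14
  + 8 = 22
  + 3 = 25
Therefore result = [5, 8, 14, 22, 25].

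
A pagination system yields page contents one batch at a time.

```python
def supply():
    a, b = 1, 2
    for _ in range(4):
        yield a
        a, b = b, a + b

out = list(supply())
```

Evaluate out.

Step 1: Fibonacci-like sequence starting with a=1, b=2:
  Iteration 1: yield a=1, then a,b = 2,3
  Iteration 2: yield a=2, then a,b = 3,5
  Iteration 3: yield a=3, then a,b = 5,8
  Iteration 4: yield a=5, then a,b = 8,13
Therefore out = [1, 2, 3, 5].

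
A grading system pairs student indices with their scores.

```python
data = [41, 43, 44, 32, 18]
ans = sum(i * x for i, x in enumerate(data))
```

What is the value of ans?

Step 1: Compute i * x for each (i, x) in enumerate([41, 43, 44, 32, 18]):
  i=0, x=41: 0*41 = 0
  i=1, x=43: 1*43 = 43
  i=2, x=44: 2*44 = 88
  i=3, x=32: 3*32 = 96
  i=4, x=18: 4*18 = 72
Step 2: sum = 0 + 43 + 88 + 96 + 72 = 299.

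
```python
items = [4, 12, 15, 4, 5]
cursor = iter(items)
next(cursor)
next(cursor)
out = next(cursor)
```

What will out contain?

Step 1: Create iterator over [4, 12, 15, 4, 5].
Step 2: next() consumes 4.
Step 3: next() consumes 12.
Step 4: next() returns 15.
Therefore out = 15.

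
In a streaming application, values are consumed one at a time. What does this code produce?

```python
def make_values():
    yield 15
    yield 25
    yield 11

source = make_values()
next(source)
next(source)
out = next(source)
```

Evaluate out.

Step 1: make_values() creates a generator.
Step 2: next(source) yields 15 (consumed and discarded).
Step 3: next(source) yields 25 (consumed and discarded).
Step 4: next(source) yields 11, assigned to out.
Therefore out = 11.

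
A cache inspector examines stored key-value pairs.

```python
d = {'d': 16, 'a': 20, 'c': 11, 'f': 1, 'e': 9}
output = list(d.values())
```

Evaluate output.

Step 1: d.values() returns the dictionary values in insertion order.
Therefore output = [16, 20, 11, 1, 9].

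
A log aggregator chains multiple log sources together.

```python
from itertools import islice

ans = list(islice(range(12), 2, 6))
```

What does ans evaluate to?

Step 1: islice(range(12), 2, 6) takes elements at indices [2, 6).
Step 2: Elements: [2, 3, 4, 5].
Therefore ans = [2, 3, 4, 5].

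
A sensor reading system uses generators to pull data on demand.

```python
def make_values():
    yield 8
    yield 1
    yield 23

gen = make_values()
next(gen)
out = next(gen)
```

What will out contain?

Step 1: make_values() creates a generator.
Step 2: next(gen) yields 8 (consumed and discarded).
Step 3: next(gen) yields 1, assigned to out.
Therefore out = 1.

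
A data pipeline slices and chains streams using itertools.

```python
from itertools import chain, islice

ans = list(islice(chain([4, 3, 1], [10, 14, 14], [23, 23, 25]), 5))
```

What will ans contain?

Step 1: chain([4, 3, 1], [10, 14, 14], [23, 23, 25]) = [4, 3, 1, 10, 14, 14, 23, 23, 25].
Step 2: islice takes first 5 elements: [4, 3, 1, 10, 14].
Therefore ans = [4, 3, 1, 10, 14].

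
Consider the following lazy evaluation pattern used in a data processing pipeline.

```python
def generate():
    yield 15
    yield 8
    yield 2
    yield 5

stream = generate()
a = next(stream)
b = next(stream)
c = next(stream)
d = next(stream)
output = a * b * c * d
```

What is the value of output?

Step 1: Create generator and consume all values:
  a = next(stream) = 15
  b = next(stream) = 8
  c = next(stream) = 2
  d = next(stream) = 5
Step 2: output = 15 * 8 * 2 * 5 = 1200.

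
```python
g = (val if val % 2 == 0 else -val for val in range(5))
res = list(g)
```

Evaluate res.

Step 1: For each val in range(5), yield val if even, else -val:
  val=0: even, yield 0
  val=1: odd, yield -1
  val=2: even, yield 2
  val=3: odd, yield -3
  val=4: even, yield 4
Therefore res = [0, -1, 2, -3, 4].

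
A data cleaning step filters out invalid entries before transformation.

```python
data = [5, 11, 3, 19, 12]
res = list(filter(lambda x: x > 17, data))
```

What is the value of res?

Step 1: Filter elements > 17:
  5: removed
  11: removed
  3: removed
  19: kept
  12: removed
Therefore res = [19].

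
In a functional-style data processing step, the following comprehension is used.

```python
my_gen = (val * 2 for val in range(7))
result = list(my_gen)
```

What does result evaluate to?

Step 1: For each val in range(7), compute val*2:
  val=0: 0*2 = 0
  val=1: 1*2 = 2
  val=2: 2*2 = 4
  val=3: 3*2 = 6
  val=4: 4*2 = 8
  val=5: 5*2 = 10
  val=6: 6*2 = 12
Therefore result = [0, 2, 4, 6, 8, 10, 12].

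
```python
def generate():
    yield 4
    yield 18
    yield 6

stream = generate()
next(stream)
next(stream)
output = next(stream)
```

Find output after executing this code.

Step 1: generate() creates a generator.
Step 2: next(stream) yields 4 (consumed and discarded).
Step 3: next(stream) yields 18 (consumed and discarded).
Step 4: next(stream) yields 6, assigned to output.
Therefore output = 6.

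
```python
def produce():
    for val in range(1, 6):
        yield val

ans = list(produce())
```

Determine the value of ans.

Step 1: The generator yields each value from range(1, 6).
Step 2: list() consumes all yields: [1, 2, 3, 4, 5].
Therefore ans = [1, 2, 3, 4, 5].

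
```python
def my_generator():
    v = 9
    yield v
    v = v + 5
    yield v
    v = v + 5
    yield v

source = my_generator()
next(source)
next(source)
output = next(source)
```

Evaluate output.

Step 1: Trace through generator execution:
  Yield 1: v starts at 9, yield 9
  Yield 2: v = 9 + 5 = 14, yield 14
  Yield 3: v = 14 + 5 = 19, yield 19
Step 2: First next() gets 9, second next() gets the second value, third next() yields 19.
Therefore output = 19.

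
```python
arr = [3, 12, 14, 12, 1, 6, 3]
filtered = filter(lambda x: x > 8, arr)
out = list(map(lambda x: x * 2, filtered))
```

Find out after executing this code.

Step 1: Filter arr for elements > 8:
  3: removed
  12: kept
  14: kept
  12: kept
  1: removed
  6: removed
  3: removed
Step 2: Map x * 2 on filtered [12, 14, 12]:
  12 -> 24
  14 -> 28
  12 -> 24
Therefore out = [24, 28, 24].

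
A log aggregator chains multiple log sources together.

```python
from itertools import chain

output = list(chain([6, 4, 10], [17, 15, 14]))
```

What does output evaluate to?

Step 1: chain() concatenates iterables: [6, 4, 10] + [17, 15, 14].
Therefore output = [6, 4, 10, 17, 15, 14].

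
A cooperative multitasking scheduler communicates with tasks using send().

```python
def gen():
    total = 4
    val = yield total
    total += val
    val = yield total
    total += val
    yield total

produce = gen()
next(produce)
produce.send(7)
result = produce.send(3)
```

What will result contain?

Step 1: next() -> yield total=4.
Step 2: send(7) -> val=7, total = 4+7 = 11, yield 11.
Step 3: send(3) -> val=3, total = 11+3 = 14, yield 14.
Therefore result = 14.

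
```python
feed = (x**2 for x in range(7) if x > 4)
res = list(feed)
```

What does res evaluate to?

Step 1: For range(7), keep x > 4, then square:
  x=0: 0 <= 4, excluded
  x=1: 1 <= 4, excluded
  x=2: 2 <= 4, excluded
  x=3: 3 <= 4, excluded
  x=4: 4 <= 4, excluded
  x=5: 5 > 4, yield 5**2 = 25
  x=6: 6 > 4, yield 6**2 = 36
Therefore res = [25, 36].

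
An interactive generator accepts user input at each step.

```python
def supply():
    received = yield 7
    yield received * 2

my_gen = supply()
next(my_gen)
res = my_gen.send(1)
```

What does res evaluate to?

Step 1: next(my_gen) advances to first yield, producing 7.
Step 2: send(1) resumes, received = 1.
Step 3: yield received * 2 = 1 * 2 = 2.
Therefore res = 2.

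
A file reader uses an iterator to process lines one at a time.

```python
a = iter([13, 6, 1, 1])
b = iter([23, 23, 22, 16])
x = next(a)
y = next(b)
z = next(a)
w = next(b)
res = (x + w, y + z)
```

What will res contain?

Step 1: a iterates [13, 6, 1, 1], b iterates [23, 23, 22, 16].
Step 2: x = next(a) = 13, y = next(b) = 23.
Step 3: z = next(a) = 6, w = next(b) = 23.
Step 4: res = (13 + 23, 23 + 6) = (36, 29).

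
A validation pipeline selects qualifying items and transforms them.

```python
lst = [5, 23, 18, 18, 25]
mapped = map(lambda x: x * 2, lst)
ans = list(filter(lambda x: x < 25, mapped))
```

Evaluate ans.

Step 1: Map x * 2:
  5 -> 10
  23 -> 46
  18 -> 36
  18 -> 36
  25 -> 50
Step 2: Filter for < 25:
  10: kept
  46: removed
  36: removed
  36: removed
  50: removed
Therefore ans = [10].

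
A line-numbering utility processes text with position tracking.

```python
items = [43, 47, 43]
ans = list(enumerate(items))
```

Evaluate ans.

Step 1: enumerate pairs each element with its index:
  (0, 43)
  (1, 47)
  (2, 43)
Therefore ans = [(0, 43), (1, 47), (2, 43)].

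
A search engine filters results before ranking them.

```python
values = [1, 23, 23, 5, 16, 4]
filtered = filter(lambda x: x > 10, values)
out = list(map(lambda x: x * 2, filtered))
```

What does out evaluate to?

Step 1: Filter values for elements > 10:
  1: removed
  23: kept
  23: kept
  5: removed
  16: kept
  4: removed
Step 2: Map x * 2 on filtered [23, 23, 16]:
  23 -> 46
  23 -> 46
  16 -> 32
Therefore out = [46, 46, 32].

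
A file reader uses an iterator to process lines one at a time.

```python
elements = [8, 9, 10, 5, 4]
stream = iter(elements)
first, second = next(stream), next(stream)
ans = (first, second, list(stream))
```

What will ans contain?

Step 1: Create iterator over [8, 9, 10, 5, 4].
Step 2: first = 8, second = 9.
Step 3: Remaining elements: [10, 5, 4].
Therefore ans = (8, 9, [10, 5, 4]).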